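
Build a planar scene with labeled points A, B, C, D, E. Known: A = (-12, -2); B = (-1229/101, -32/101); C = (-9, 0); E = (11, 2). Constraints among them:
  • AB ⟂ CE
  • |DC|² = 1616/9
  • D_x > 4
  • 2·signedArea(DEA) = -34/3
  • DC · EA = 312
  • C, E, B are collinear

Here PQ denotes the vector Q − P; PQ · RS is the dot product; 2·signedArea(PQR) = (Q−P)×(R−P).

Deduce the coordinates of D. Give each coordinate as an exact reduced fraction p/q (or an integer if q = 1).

1. D_x = 13/3  [DC · EA = 312 ∩ 2·signedArea(DEA) = -34/3]
2. D_y = 4/3  [DC · EA = 312 ∩ 2·signedArea(DEA) = -34/3]
   → D = (13/3, 4/3)

D = (13/3, 4/3)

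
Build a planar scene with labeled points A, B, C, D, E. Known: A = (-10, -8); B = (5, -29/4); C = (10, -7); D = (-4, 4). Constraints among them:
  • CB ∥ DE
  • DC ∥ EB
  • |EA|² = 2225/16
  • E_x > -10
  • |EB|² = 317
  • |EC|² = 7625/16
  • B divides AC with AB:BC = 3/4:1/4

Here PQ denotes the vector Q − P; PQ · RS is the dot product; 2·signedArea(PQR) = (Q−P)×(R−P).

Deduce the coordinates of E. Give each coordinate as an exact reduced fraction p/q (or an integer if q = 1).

E = (-9, 15/4)

1. E_x = -9  [DC ∥ EB ∩ CB ∥ DE]
2. E_y = 15/4  [DC ∥ EB ∩ CB ∥ DE]
   → E = (-9, 15/4)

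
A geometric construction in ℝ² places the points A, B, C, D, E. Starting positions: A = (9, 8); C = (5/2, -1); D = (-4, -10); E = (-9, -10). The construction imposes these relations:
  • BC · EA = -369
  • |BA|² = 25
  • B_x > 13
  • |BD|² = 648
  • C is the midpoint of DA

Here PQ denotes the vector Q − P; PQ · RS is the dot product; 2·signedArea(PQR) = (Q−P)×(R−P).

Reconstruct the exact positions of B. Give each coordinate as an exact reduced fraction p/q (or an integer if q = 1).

B = (14, 8)

1. B_x = 14  [line -18·x + -18·y + 396 = 0 ∩ |BD|² = 648]
2. B_y = 8  [line -18·x + -18·y + 396 = 0 ∩ |BD|² = 648]
   → B = (14, 8)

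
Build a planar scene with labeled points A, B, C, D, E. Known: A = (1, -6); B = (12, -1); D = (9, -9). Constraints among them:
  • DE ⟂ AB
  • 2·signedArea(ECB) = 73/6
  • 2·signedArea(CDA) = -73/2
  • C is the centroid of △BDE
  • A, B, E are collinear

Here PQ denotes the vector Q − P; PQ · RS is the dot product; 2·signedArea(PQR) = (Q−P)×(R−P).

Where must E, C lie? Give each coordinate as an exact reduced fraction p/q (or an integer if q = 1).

C = (55/6, -9/2)
E = (13/2, -7/2)

1. E_x = 13/2  [A, B, E are collinear ∩ DE ⟂ AB]
2. E_y = -7/2  [A, B, E are collinear ∩ DE ⟂ AB]
   → E = (13/2, -7/2)
3. C_x = 55/6  [C is the centroid of △BDE]
4. C_y = -9/2  [C is the centroid of △BDE]
   → C = (55/6, -9/2)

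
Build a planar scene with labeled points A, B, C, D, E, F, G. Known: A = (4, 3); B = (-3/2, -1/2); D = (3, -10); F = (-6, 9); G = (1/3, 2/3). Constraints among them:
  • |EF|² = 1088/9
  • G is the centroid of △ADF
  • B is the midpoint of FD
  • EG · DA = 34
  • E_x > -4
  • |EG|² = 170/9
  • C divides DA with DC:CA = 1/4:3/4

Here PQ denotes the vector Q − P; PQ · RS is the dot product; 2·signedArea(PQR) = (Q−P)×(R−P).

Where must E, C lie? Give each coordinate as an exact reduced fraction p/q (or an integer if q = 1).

C = (13/4, -27/4)
E = (-10/3, -5/3)

1. E_x = -10/3  [line -1·x + -13·y + -25 = 0 ∩ |EF|² = 1088/9]
2. E_y = -5/3  [line -1·x + -13·y + -25 = 0 ∩ |EF|² = 1088/9]
   → E = (-10/3, -5/3)
3. C_x = 13/4  [C divides DA with DC:CA = 1/4:3/4]
4. C_y = -27/4  [C divides DA with DC:CA = 1/4:3/4]
   → C = (13/4, -27/4)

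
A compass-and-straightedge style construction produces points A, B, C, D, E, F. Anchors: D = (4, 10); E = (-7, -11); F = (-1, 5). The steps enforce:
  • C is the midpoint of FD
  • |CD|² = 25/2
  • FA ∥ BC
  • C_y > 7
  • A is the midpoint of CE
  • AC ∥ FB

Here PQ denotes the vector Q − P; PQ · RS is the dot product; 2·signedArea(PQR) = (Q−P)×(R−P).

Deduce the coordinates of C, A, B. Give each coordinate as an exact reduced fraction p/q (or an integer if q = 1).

1. C_x = 3/2  [C is the midpoint of FD]
2. C_y = 15/2  [C is the midpoint of FD]
   → C = (3/2, 15/2)
3. A_x = -11/4  [A is the midpoint of CE]
4. A_y = -7/4  [A is the midpoint of CE]
   → A = (-11/4, -7/4)
5. B_x = 13/4  [FA ∥ BC ∩ AC ∥ FB]
6. B_y = 57/4  [FA ∥ BC ∩ AC ∥ FB]
   → B = (13/4, 57/4)

A = (-11/4, -7/4)
B = (13/4, 57/4)
C = (3/2, 15/2)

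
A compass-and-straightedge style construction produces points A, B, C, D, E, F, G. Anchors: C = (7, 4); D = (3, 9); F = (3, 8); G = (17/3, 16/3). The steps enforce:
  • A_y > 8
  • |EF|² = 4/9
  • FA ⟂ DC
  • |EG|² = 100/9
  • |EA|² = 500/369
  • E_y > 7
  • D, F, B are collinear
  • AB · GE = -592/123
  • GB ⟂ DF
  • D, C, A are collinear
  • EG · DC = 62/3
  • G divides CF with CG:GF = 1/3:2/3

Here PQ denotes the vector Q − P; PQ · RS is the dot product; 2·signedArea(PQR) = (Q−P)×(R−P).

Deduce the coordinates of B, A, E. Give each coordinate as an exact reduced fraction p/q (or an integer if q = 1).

1. B_x = 3  [D, F, B are collinear ∩ GB ⟂ DF]
2. B_y = 16/3  [D, F, B are collinear ∩ GB ⟂ DF]
   → B = (3, 16/3)
3. A_x = 143/41  [D, C, A are collinear ∩ FA ⟂ DC]
4. A_y = 344/41  [D, C, A are collinear ∩ FA ⟂ DC]
   → A = (143/41, 344/41)
5. E_x = 3  [EG · DC = 62/3 ∩ AB · GE = -592/123]
6. E_y = 22/3  [EG · DC = 62/3 ∩ AB · GE = -592/123]
   → E = (3, 22/3)

A = (143/41, 344/41)
B = (3, 16/3)
E = (3, 22/3)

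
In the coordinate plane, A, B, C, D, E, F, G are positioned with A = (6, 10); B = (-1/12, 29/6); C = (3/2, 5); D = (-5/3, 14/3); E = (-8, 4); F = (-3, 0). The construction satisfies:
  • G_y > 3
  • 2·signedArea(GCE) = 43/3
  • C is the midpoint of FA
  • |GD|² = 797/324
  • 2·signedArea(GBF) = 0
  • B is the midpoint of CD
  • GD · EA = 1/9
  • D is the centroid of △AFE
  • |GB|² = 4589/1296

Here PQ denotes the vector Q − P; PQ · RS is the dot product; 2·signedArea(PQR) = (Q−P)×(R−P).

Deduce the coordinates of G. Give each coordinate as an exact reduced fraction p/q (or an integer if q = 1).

G = (-19/18, 29/9)

1. G_x = -19/18  [2·signedArea(GBF) = 0 ∩ 2·signedArea(GCE) = 43/3]
2. G_y = 29/9  [2·signedArea(GBF) = 0 ∩ 2·signedArea(GCE) = 43/3]
   → G = (-19/18, 29/9)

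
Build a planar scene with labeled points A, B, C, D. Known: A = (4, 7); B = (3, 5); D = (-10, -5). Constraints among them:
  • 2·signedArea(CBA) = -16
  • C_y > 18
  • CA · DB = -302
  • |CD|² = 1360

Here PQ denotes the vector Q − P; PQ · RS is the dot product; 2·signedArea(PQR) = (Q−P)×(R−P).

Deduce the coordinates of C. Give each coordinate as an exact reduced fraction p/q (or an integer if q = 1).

C = (18, 19)

1. C_x = 18  [CA · DB = -302 ∩ 2·signedArea(CBA) = -16]
2. C_y = 19  [CA · DB = -302 ∩ 2·signedArea(CBA) = -16]
   → C = (18, 19)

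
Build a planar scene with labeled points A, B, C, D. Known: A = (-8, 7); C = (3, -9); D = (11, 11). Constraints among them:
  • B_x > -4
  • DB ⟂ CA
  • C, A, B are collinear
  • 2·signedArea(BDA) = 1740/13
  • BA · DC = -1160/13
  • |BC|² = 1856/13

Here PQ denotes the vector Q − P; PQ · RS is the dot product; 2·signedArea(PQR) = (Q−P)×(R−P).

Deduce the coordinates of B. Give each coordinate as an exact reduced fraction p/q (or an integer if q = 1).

B = (-49/13, 11/13)

1. B_x = -49/13  [C, A, B are collinear ∩ DB ⟂ CA]
2. B_y = 11/13  [C, A, B are collinear ∩ DB ⟂ CA]
   → B = (-49/13, 11/13)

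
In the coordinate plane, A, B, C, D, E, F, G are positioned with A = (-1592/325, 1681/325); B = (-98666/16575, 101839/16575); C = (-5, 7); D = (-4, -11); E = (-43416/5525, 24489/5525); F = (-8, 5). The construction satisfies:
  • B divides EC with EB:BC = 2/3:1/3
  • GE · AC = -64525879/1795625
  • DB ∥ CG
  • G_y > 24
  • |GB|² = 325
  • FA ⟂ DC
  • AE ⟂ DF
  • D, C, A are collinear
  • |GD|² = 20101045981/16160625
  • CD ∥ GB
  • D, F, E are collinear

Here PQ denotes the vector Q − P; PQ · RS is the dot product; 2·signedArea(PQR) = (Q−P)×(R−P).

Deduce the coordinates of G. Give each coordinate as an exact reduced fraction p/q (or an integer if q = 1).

G = (-115241/16575, 400189/16575)

1. G_x = -115241/16575  [CD ∥ GB ∩ DB ∥ CG]
2. G_y = 400189/16575  [CD ∥ GB ∩ DB ∥ CG]
   → G = (-115241/16575, 400189/16575)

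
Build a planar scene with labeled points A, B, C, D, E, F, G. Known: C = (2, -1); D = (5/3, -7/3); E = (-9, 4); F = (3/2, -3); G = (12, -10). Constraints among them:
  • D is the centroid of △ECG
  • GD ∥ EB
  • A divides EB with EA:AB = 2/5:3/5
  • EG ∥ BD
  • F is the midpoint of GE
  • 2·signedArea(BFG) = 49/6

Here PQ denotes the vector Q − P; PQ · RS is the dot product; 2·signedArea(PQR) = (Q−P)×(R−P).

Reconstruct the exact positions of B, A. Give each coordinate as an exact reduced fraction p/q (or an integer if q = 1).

1. B_x = -58/3  [EG ∥ BD ∩ GD ∥ EB]
2. B_y = 35/3  [EG ∥ BD ∩ GD ∥ EB]
   → B = (-58/3, 35/3)
3. A_x = -197/15  [A divides EB with EA:AB = 2/5:3/5]
4. A_y = 106/15  [A divides EB with EA:AB = 2/5:3/5]
   → A = (-197/15, 106/15)

A = (-197/15, 106/15)
B = (-58/3, 35/3)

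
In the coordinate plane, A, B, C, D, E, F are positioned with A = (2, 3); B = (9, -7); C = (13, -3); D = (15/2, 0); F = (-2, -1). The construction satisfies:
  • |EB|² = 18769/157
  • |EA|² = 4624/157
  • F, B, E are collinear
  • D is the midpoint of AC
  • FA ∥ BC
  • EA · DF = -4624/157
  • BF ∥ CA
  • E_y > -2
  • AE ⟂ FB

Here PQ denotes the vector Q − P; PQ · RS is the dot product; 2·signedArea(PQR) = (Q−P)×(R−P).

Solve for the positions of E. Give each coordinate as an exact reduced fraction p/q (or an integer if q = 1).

1. E_x = -94/157  [F, B, E are collinear ∩ AE ⟂ FB]
2. E_y = -277/157  [F, B, E are collinear ∩ AE ⟂ FB]
   → E = (-94/157, -277/157)

E = (-94/157, -277/157)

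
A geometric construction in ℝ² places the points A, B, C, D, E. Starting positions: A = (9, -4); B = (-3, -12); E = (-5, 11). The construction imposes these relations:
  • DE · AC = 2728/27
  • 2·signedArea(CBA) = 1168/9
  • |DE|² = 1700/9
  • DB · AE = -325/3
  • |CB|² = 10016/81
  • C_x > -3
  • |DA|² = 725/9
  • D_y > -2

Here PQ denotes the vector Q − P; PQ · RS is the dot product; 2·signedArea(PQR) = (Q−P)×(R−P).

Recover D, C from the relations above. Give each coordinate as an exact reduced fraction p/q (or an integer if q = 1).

1. C_x = -23/9  [line -8·x + 12·y + -88/9 = 0 ∩ |CB|² = 10016/81]
2. C_y = -8/9  [line -8·x + 12·y + -88/9 = 0 ∩ |CB|² = 10016/81]
   → C = (-23/9, -8/9)
3. D_x = 1/3  [DE · AC = 2728/27 ∩ DB · AE = -325/3]
4. D_y = -5/3  [DE · AC = 2728/27 ∩ DB · AE = -325/3]
   → D = (1/3, -5/3)

C = (-23/9, -8/9)
D = (1/3, -5/3)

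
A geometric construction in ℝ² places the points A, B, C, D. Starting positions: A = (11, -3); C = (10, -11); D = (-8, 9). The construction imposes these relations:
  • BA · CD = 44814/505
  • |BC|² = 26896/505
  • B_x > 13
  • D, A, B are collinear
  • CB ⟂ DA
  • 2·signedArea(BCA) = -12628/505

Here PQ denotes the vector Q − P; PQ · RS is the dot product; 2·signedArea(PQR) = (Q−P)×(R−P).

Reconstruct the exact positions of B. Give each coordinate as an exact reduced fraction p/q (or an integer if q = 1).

B = (7018/505, -2439/505)

1. B_x = 7018/505  [D, A, B are collinear ∩ CB ⟂ DA]
2. B_y = -2439/505  [D, A, B are collinear ∩ CB ⟂ DA]
   → B = (7018/505, -2439/505)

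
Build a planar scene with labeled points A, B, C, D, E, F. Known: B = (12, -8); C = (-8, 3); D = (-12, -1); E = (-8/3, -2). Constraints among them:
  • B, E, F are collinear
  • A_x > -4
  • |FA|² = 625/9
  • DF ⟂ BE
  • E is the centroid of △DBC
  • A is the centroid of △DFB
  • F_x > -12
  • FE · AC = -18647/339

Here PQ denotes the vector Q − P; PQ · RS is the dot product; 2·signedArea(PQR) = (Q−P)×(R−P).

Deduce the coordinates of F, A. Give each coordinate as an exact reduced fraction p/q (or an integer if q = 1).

1. F_x = -6222/565  [B, E, F are collinear ∩ DF ⟂ BE]
2. F_y = 799/565  [B, E, F are collinear ∩ DF ⟂ BE]
   → F = (-6222/565, 799/565)
3. A_x = -2074/565  [A is the centroid of △DFB]
4. A_y = -4286/1695  [A is the centroid of △DFB]
   → A = (-2074/565, -4286/1695)

A = (-2074/565, -4286/1695)
F = (-6222/565, 799/565)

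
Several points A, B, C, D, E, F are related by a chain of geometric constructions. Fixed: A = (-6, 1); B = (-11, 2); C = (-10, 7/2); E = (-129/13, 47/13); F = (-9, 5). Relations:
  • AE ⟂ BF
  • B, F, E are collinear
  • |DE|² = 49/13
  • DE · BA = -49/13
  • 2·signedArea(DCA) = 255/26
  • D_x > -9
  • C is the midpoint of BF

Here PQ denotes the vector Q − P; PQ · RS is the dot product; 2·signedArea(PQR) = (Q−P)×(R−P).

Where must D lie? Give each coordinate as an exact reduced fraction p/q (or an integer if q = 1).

D = (-115/13, 68/13)

1. D_x = -115/13  [2·signedArea(DCA) = 255/26 ∩ DE · BA = -49/13]
2. D_y = 68/13  [2·signedArea(DCA) = 255/26 ∩ DE · BA = -49/13]
   → D = (-115/13, 68/13)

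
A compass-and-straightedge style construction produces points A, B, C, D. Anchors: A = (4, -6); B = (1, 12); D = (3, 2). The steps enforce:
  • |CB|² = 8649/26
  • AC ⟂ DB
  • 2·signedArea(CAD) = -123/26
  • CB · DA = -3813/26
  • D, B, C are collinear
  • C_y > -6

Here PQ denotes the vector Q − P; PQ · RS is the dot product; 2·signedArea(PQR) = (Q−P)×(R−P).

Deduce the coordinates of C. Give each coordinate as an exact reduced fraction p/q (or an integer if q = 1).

1. C_x = 119/26  [D, B, C are collinear ∩ AC ⟂ DB]
2. C_y = -153/26  [D, B, C are collinear ∩ AC ⟂ DB]
   → C = (119/26, -153/26)

C = (119/26, -153/26)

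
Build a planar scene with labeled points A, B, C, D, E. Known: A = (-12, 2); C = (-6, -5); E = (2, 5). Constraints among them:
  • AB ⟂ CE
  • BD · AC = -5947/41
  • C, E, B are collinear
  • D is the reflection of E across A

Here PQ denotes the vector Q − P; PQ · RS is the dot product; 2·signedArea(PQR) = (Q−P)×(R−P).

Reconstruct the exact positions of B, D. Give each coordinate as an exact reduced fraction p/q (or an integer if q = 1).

1. B_x = -202/41  [C, E, B are collinear ∩ AB ⟂ CE]
2. B_y = -150/41  [C, E, B are collinear ∩ AB ⟂ CE]
   → B = (-202/41, -150/41)
3. D_x = -26  [D is the reflection of E across A]
4. D_y = -1  [D is the reflection of E across A]
   → D = (-26, -1)

B = (-202/41, -150/41)
D = (-26, -1)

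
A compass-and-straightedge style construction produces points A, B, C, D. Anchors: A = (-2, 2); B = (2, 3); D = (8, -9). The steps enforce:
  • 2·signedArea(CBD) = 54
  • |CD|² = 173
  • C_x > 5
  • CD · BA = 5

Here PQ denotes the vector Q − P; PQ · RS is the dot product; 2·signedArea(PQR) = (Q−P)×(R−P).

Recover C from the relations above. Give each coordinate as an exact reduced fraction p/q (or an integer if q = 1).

1. C_x = 6  [2·signedArea(CBD) = 54 ∩ CD · BA = 5]
2. C_y = 4  [2·signedArea(CBD) = 54 ∩ CD · BA = 5]
   → C = (6, 4)

C = (6, 4)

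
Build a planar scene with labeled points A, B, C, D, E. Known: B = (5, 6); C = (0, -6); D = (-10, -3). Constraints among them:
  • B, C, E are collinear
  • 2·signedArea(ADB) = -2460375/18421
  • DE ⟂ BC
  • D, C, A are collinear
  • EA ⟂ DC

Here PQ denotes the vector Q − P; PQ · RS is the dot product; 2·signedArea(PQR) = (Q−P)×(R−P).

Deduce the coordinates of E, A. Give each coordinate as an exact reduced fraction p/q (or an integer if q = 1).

A = (-1960/18421, -109938/18421)
E = (-70/169, -1182/169)

1. E_x = -70/169  [B, C, E are collinear ∩ DE ⟂ BC]
2. E_y = -1182/169  [B, C, E are collinear ∩ DE ⟂ BC]
   → E = (-70/169, -1182/169)
3. A_x = -1960/18421  [D, C, A are collinear ∩ EA ⟂ DC]
4. A_y = -109938/18421  [D, C, A are collinear ∩ EA ⟂ DC]
   → A = (-1960/18421, -109938/18421)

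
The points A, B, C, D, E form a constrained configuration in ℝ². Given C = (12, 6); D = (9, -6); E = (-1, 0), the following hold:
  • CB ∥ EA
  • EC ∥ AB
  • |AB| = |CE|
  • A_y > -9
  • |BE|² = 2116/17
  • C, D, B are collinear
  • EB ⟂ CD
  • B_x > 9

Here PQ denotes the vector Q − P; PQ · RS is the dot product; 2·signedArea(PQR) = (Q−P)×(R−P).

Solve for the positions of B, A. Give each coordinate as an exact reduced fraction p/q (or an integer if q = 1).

1. B_x = 167/17  [C, D, B are collinear ∩ EB ⟂ CD]
2. B_y = -46/17  [C, D, B are collinear ∩ EB ⟂ CD]
   → B = (167/17, -46/17)
3. A_x = -54/17  [EC ∥ AB ∩ CB ∥ EA]
4. A_y = -148/17  [EC ∥ AB ∩ CB ∥ EA]
   → A = (-54/17, -148/17)

A = (-54/17, -148/17)
B = (167/17, -46/17)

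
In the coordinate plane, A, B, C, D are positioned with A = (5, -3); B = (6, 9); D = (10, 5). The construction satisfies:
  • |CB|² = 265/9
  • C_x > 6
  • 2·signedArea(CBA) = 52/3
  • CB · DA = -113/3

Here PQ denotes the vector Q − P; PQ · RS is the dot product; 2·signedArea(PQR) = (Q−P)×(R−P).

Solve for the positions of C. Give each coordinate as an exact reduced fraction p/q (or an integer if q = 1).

C = (7, 11/3)

1. C_x = 7  [2·signedArea(CBA) = 52/3 ∩ CB · DA = -113/3]
2. C_y = 11/3  [2·signedArea(CBA) = 52/3 ∩ CB · DA = -113/3]
   → C = (7, 11/3)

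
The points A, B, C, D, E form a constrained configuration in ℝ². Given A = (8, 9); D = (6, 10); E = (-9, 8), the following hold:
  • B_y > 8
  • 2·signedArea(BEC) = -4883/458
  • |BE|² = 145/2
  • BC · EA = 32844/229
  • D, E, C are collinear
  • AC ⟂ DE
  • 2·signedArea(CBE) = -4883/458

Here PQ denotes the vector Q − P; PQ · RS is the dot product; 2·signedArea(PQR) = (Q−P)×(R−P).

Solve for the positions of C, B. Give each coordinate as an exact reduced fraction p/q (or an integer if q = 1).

1. C_x = 1794/229  [D, E, C are collinear ∩ AC ⟂ DE]
2. C_y = 2346/229  [D, E, C are collinear ∩ AC ⟂ DE]
   → C = (1794/229, 2346/229)
3. B_x = -1/2  [2·signedArea(BEC) = -4883/458 ∩ BC · EA = 32844/229]
4. B_y = 17/2  [2·signedArea(BEC) = -4883/458 ∩ BC · EA = 32844/229]
   → B = (-1/2, 17/2)

B = (-1/2, 17/2)
C = (1794/229, 2346/229)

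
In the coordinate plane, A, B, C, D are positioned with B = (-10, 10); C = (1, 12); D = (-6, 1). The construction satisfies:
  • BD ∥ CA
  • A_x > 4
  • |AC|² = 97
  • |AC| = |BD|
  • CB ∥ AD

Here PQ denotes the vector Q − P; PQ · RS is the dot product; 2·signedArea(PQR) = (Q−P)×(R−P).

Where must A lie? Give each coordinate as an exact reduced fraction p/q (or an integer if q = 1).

1. A_x = 5  [CB ∥ AD ∩ BD ∥ CA]
2. A_y = 3  [CB ∥ AD ∩ BD ∥ CA]
   → A = (5, 3)

A = (5, 3)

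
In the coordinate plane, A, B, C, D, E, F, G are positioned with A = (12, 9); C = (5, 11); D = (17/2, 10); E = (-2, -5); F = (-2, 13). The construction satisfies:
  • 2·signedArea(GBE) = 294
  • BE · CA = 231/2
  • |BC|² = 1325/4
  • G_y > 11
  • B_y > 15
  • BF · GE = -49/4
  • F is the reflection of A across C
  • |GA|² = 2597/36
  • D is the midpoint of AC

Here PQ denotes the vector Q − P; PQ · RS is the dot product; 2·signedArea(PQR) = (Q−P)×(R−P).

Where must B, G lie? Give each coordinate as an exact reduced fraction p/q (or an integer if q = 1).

B = (-25/2, 16)
G = (23/6, 34/3)

1. B_x = -25/2  [line -7·x + 2·y + -239/2 = 0 ∩ |BC|² = 1325/4]
2. B_y = 16  [line -7·x + 2·y + -239/2 = 0 ∩ |BC|² = 1325/4]
   → B = (-25/2, 16)
3. G_x = 23/6  [2·signedArea(GBE) = 294 ∩ BF · GE = -49/4]
4. G_y = 34/3  [2·signedArea(GBE) = 294 ∩ BF · GE = -49/4]
   → G = (23/6, 34/3)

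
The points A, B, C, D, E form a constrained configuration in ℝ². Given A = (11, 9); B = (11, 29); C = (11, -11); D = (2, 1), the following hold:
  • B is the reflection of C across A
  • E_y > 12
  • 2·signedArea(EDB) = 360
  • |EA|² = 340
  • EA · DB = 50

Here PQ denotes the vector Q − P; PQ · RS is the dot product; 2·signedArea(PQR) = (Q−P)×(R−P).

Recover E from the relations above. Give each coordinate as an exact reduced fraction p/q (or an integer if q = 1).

1. E_x = -7  [EA · DB = 50 ∩ 2·signedArea(EDB) = 360]
2. E_y = 13  [EA · DB = 50 ∩ 2·signedArea(EDB) = 360]
   → E = (-7, 13)

E = (-7, 13)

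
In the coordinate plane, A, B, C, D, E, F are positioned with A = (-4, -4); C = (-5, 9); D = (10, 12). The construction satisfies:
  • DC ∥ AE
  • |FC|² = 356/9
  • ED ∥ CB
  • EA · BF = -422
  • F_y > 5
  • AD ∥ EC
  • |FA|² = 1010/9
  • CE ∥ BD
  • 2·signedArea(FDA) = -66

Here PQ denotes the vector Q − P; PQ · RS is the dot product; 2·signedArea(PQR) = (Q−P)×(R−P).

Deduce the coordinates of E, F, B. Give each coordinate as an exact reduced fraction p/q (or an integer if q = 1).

B = (24, 28)
E = (-19, -7)
F = (1/3, 17/3)

1. E_x = -19  [AD ∥ EC ∩ DC ∥ AE]
2. E_y = -7  [AD ∥ EC ∩ DC ∥ AE]
   → E = (-19, -7)
3. F_x = 1/3  [line 16·x + -14·y + 74 = 0 ∩ |FC|² = 356/9]
4. F_y = 17/3  [line 16·x + -14·y + 74 = 0 ∩ |FC|² = 356/9]
   → F = (1/3, 17/3)
5. B_x = 24  [CE ∥ BD ∩ ED ∥ CB]
6. B_y = 28  [CE ∥ BD ∩ ED ∥ CB]
   → B = (24, 28)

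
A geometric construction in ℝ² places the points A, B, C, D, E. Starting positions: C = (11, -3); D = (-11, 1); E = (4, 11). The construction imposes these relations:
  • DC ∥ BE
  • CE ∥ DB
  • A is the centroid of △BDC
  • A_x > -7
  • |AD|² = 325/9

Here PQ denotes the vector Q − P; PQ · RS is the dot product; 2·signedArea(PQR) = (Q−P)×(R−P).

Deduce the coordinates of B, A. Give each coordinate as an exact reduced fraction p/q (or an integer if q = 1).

A = (-6, 13/3)
B = (-18, 15)

1. B_x = -18  [DC ∥ BE ∩ CE ∥ DB]
2. B_y = 15  [DC ∥ BE ∩ CE ∥ DB]
   → B = (-18, 15)
3. A_x = -6  [A is the centroid of △BDC]
4. A_y = 13/3  [A is the centroid of △BDC]
   → A = (-6, 13/3)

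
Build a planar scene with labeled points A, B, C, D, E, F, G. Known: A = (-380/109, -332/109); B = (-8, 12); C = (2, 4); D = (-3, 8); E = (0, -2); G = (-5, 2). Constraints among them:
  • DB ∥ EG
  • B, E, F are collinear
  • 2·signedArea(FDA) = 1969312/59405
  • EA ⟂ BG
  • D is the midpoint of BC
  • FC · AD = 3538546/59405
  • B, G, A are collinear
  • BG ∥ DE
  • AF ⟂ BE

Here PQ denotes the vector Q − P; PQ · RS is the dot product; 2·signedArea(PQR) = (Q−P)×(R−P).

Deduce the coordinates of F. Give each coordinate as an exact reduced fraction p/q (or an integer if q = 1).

F = (-2888/7085, -9116/7085)

1. F_x = -2888/7085  [B, E, F are collinear ∩ AF ⟂ BE]
2. F_y = -9116/7085  [B, E, F are collinear ∩ AF ⟂ BE]
   → F = (-2888/7085, -9116/7085)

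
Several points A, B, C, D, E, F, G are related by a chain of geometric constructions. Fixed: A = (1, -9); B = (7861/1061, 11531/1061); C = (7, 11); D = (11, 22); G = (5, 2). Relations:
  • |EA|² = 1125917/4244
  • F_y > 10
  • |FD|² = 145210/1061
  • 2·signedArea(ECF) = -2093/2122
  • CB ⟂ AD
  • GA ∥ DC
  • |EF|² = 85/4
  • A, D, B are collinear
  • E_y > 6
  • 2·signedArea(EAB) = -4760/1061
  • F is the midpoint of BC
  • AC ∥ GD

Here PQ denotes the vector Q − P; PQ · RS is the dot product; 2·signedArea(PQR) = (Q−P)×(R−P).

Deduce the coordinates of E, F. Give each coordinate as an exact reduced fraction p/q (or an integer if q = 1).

E = (6583/1061, 13653/2122)
F = (7644/1061, 11601/1061)

1. E_x = 6583/1061  [line -21080/1061·x + 6800/1061·y + 87040/1061 = 0 ∩ |EA|² = 1125917/4244]
2. E_y = 13653/2122  [line -21080/1061·x + 6800/1061·y + 87040/1061 = 0 ∩ |EA|² = 1125917/4244]
   → E = (6583/1061, 13653/2122)
3. F_x = 7644/1061  [2·signedArea(ECF) = -2093/2122 ∩ F is the midpoint of BC]
4. F_y = 11601/1061  [2·signedArea(ECF) = -2093/2122 ∩ F is the midpoint of BC]
   → F = (7644/1061, 11601/1061)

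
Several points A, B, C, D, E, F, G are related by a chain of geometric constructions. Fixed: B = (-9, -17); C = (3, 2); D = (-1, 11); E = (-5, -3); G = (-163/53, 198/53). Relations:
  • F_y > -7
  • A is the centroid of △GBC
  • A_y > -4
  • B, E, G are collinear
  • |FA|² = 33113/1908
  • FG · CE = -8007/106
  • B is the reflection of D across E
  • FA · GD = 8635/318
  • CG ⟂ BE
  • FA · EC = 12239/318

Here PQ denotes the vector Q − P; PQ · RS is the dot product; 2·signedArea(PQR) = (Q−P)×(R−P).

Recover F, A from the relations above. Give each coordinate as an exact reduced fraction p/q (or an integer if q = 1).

1. A_x = -481/159  [A is the centroid of △GBC]
2. A_y = -199/53  [A is the centroid of △GBC]
   → A = (-481/159, -199/53)
3. F_x = -320/53  [FA · GD = 8635/318 ∩ FG · CE = -8007/106]
4. F_y = -703/106  [FA · GD = 8635/318 ∩ FG · CE = -8007/106]
   → F = (-320/53, -703/106)

A = (-481/159, -199/53)
F = (-320/53, -703/106)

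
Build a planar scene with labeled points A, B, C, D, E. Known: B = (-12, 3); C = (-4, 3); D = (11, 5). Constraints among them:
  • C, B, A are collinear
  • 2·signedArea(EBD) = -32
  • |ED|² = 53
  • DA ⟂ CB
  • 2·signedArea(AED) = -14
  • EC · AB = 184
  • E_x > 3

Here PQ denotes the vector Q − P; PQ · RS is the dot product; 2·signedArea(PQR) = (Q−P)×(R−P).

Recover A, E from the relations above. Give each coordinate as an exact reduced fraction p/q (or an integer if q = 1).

1. A_x = 11  [C, B, A are collinear ∩ DA ⟂ CB]
2. A_y = 3  [C, B, A are collinear ∩ DA ⟂ CB]
   → A = (11, 3)
3. E_x = 4  [2·signedArea(EBD) = -32 ∩ 2·signedArea(AED) = -14]
4. E_y = 3  [2·signedArea(EBD) = -32 ∩ 2·signedArea(AED) = -14]
   → E = (4, 3)

A = (11, 3)
E = (4, 3)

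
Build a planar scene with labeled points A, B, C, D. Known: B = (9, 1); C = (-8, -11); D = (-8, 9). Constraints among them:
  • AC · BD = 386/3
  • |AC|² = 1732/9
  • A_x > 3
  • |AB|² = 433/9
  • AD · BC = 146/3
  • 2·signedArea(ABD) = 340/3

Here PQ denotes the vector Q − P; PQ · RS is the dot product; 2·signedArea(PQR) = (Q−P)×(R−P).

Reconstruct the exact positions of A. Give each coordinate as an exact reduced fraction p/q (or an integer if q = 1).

1. A_x = 10/3  [AC · BD = 386/3 ∩ 2·signedArea(ABD) = 340/3]
2. A_y = -3  [AC · BD = 386/3 ∩ 2·signedArea(ABD) = 340/3]
   → A = (10/3, -3)

A = (10/3, -3)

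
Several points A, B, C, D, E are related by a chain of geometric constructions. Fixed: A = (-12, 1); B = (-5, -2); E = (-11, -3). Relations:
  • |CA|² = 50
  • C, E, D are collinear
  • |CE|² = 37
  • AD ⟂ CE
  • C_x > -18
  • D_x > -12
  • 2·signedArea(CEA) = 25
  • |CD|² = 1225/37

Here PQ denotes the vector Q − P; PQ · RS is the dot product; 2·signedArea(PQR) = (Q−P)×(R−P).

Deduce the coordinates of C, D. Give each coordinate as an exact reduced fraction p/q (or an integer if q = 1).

1. C_x = -17  [line -4·x + -1·y + -72 = 0 ∩ |CA|² = 50]
2. C_y = -4  [line -4·x + -1·y + -72 = 0 ∩ |CA|² = 50]
   → C = (-17, -4)
3. D_x = -419/37  [C, E, D are collinear ∩ AD ⟂ CE]
4. D_y = -113/37  [C, E, D are collinear ∩ AD ⟂ CE]
   → D = (-419/37, -113/37)

C = (-17, -4)
D = (-419/37, -113/37)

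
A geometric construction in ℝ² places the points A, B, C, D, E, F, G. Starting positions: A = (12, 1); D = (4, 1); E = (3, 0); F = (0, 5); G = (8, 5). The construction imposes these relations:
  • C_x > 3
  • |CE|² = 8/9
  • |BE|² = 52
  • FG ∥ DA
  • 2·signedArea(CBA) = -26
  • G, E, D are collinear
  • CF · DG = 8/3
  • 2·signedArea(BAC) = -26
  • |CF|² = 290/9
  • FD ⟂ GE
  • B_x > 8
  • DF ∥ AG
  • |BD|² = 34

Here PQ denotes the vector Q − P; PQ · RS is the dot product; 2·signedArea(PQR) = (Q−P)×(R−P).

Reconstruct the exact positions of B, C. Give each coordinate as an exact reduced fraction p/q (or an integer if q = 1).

B = (9, 4)
C = (11/3, 2/3)

1. C_x = 11/3  [line -4·x + -4·y + 52/3 = 0 ∩ |CE|² = 8/9]
2. C_y = 2/3  [line -4·x + -4·y + 52/3 = 0 ∩ |CE|² = 8/9]
   → C = (11/3, 2/3)
3. B_x = 9  [line 1/3·x + -25/3·y + 91/3 = 0 ∩ |BE|² = 52]
4. B_y = 4  [line 1/3·x + -25/3·y + 91/3 = 0 ∩ |BE|² = 52]
   → B = (9, 4)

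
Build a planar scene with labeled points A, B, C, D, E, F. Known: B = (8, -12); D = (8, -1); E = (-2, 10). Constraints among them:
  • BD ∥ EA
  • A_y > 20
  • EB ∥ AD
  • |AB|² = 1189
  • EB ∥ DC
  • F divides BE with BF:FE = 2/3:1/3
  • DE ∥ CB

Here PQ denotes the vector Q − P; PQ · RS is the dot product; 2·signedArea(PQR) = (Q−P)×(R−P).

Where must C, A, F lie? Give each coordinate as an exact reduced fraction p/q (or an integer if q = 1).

1. C_x = 18  [DE ∥ CB ∩ EB ∥ DC]
2. C_y = -23  [DE ∥ CB ∩ EB ∥ DC]
   → C = (18, -23)
3. A_x = -2  [EB ∥ AD ∩ BD ∥ EA]
4. A_y = 21  [EB ∥ AD ∩ BD ∥ EA]
   → A = (-2, 21)
5. F_x = 4/3  [F divides BE with BF:FE = 2/3:1/3]
6. F_y = 8/3  [F divides BE with BF:FE = 2/3:1/3]
   → F = (4/3, 8/3)

A = (-2, 21)
C = (18, -23)
F = (4/3, 8/3)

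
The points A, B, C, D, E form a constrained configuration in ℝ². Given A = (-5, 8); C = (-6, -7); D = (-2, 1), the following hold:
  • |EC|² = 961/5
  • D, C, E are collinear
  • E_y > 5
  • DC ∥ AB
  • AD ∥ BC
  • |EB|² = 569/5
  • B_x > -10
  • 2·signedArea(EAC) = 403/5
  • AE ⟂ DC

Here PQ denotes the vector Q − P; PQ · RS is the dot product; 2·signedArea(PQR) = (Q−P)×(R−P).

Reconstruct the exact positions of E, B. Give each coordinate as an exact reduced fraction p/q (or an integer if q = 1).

1. E_x = 1/5  [D, C, E are collinear ∩ AE ⟂ DC]
2. E_y = 27/5  [D, C, E are collinear ∩ AE ⟂ DC]
   → E = (1/5, 27/5)
3. B_x = -9  [AD ∥ BC ∩ DC ∥ AB]
4. B_y = 0  [AD ∥ BC ∩ DC ∥ AB]
   → B = (-9, 0)

B = (-9, 0)
E = (1/5, 27/5)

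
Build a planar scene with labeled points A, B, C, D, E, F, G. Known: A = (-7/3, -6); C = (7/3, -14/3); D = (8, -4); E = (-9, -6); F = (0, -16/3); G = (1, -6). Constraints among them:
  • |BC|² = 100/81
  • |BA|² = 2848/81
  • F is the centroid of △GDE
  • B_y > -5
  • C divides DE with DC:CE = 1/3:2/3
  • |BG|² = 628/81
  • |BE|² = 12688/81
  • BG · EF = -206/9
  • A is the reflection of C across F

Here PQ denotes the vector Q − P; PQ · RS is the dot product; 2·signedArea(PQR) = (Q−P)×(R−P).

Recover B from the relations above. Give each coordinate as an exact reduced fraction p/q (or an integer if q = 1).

1. B_x = 31/9  [line -9·x + -2/3·y + 251/9 = 0 ∩ |BE|² = 12688/81]
2. B_y = -14/3  [line -9·x + -2/3·y + 251/9 = 0 ∩ |BE|² = 12688/81]
   → B = (31/9, -14/3)

B = (31/9, -14/3)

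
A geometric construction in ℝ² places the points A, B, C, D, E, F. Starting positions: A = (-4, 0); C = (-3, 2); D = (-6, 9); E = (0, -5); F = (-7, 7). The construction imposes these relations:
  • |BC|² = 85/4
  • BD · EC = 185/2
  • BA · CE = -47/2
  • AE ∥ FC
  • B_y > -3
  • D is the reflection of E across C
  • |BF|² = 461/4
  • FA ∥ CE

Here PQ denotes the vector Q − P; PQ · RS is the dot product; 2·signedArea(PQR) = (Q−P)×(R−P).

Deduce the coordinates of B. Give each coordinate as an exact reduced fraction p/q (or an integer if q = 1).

1. B_x = -2  [line -3·x + 7·y + 23/2 = 0 ∩ |BF|² = 461/4]
2. B_y = -5/2  [line -3·x + 7·y + 23/2 = 0 ∩ |BF|² = 461/4]
   → B = (-2, -5/2)

B = (-2, -5/2)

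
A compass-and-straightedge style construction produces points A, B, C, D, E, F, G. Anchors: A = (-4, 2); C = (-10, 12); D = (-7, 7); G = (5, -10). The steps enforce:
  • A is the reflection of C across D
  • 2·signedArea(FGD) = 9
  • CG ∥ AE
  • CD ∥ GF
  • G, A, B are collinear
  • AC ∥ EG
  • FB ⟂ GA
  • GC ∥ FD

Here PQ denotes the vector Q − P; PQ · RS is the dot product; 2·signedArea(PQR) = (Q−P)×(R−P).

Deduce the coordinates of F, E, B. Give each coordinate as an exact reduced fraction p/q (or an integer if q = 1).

B = (212/25, -366/25)
E = (11, -20)
F = (8, -15)

1. F_x = 8  [GC ∥ FD ∩ CD ∥ GF]
2. F_y = -15  [GC ∥ FD ∩ CD ∥ GF]
   → F = (8, -15)
3. E_x = 11  [AC ∥ EG ∩ CG ∥ AE]
4. E_y = -20  [AC ∥ EG ∩ CG ∥ AE]
   → E = (11, -20)
5. B_x = 212/25  [G, A, B are collinear ∩ FB ⟂ GA]
6. B_y = -366/25  [G, A, B are collinear ∩ FB ⟂ GA]
   → B = (212/25, -366/25)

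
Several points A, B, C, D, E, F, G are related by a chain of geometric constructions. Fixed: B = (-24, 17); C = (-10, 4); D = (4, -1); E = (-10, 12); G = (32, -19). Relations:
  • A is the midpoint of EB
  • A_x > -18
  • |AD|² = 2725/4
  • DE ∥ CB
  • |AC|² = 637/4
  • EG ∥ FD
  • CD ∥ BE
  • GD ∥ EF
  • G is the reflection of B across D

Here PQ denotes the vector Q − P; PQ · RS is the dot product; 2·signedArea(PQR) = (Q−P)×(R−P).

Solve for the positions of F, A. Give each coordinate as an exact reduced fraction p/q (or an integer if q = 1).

1. F_x = -38  [EG ∥ FD ∩ GD ∥ EF]
2. F_y = 30  [EG ∥ FD ∩ GD ∥ EF]
   → F = (-38, 30)
3. A_x = -17  [A is the midpoint of EB]
4. A_y = 29/2  [A is the midpoint of EB]
   → A = (-17, 29/2)

A = (-17, 29/2)
F = (-38, 30)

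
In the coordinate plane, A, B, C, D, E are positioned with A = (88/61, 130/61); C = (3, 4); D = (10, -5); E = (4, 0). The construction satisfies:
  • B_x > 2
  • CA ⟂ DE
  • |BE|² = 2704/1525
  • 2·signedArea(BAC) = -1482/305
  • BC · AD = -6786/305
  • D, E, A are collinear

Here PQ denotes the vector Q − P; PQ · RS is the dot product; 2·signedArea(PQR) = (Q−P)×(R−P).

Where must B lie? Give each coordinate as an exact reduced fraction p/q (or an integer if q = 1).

B = (908/305, 52/61)

1. B_x = 908/305  [line -522/61·x + 435/61·y + 5916/305 = 0 ∩ |BE|² = 2704/1525]
2. B_y = 52/61  [line -522/61·x + 435/61·y + 5916/305 = 0 ∩ |BE|² = 2704/1525]
   → B = (908/305, 52/61)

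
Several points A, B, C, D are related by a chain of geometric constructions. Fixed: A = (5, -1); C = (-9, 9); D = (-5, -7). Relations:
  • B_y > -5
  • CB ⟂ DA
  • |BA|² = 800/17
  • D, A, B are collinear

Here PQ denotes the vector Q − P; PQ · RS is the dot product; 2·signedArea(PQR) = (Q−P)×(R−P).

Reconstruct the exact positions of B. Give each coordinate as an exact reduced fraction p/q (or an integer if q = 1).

B = (-15/17, -77/17)

1. B_x = -15/17  [D, A, B are collinear ∩ CB ⟂ DA]
2. B_y = -77/17  [D, A, B are collinear ∩ CB ⟂ DA]
   → B = (-15/17, -77/17)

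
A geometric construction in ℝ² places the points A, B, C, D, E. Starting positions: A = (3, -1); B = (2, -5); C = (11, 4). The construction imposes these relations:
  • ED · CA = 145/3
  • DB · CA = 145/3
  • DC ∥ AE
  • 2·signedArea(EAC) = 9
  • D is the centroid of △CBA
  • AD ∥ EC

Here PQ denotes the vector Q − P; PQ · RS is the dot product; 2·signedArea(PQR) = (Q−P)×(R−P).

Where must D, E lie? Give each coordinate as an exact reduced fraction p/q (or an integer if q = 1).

D = (16/3, -2/3)
E = (26/3, 11/3)

1. D_x = 16/3  [D is the centroid of △CBA]
2. D_y = -2/3  [D is the centroid of △CBA]
   → D = (16/3, -2/3)
3. E_x = 26/3  [AD ∥ EC ∩ DC ∥ AE]
4. E_y = 11/3  [AD ∥ EC ∩ DC ∥ AE]
   → E = (26/3, 11/3)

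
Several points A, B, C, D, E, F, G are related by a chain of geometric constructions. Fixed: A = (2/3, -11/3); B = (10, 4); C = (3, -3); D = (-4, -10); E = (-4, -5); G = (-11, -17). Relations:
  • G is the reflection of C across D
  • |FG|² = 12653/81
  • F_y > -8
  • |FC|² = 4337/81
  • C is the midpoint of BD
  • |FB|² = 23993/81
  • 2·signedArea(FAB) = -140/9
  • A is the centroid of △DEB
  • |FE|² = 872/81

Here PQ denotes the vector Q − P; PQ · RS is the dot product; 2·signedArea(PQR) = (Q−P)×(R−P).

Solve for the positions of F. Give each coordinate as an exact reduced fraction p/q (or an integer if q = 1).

F = (-22/9, -71/9)

1. F_x = -22/9  [line -23/3·x + 28/3·y + 494/9 = 0 ∩ |FG|² = 12653/81]
2. F_y = -71/9  [line -23/3·x + 28/3·y + 494/9 = 0 ∩ |FG|² = 12653/81]
   → F = (-22/9, -71/9)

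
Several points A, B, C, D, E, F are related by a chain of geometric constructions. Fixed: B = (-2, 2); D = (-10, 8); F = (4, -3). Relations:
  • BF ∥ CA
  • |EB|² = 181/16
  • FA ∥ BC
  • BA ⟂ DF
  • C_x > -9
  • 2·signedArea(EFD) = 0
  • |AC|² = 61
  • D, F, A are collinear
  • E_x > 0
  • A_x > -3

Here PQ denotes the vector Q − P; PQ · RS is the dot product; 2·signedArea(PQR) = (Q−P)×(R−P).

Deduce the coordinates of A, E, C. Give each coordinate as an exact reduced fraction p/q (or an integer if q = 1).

A = (-678/317, 578/317)
C = (-2580/317, 2163/317)
E = (1/2, -1/4)

1. A_x = -678/317  [D, F, A are collinear ∩ BA ⟂ DF]
2. A_y = 578/317  [D, F, A are collinear ∩ BA ⟂ DF]
   → A = (-678/317, 578/317)
3. E_x = 1/2  [line -11·x + -14·y + 2 = 0 ∩ |EB|² = 181/16]
4. E_y = -1/4  [line -11·x + -14·y + 2 = 0 ∩ |EB|² = 181/16]
   → E = (1/2, -1/4)
5. C_x = -2580/317  [BF ∥ CA ∩ FA ∥ BC]
6. C_y = 2163/317  [BF ∥ CA ∩ FA ∥ BC]
   → C = (-2580/317, 2163/317)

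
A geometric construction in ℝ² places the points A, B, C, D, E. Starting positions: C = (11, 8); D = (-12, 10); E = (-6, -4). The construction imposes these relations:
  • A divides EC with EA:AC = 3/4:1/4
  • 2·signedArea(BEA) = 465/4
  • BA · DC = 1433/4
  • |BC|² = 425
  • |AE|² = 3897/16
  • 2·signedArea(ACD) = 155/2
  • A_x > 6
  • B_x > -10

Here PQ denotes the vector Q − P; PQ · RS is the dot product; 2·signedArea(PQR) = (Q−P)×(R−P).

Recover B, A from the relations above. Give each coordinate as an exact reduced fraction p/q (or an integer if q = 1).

1. A_x = 27/4  [A divides EC with EA:AC = 3/4:1/4]
2. A_y = 5  [A divides EC with EA:AC = 3/4:1/4]
   → A = (27/4, 5)
3. B_x = -9  [BA · DC = 1433/4 ∩ 2·signedArea(BEA) = 465/4]
4. B_y = 3  [BA · DC = 1433/4 ∩ 2·signedArea(BEA) = 465/4]
   → B = (-9, 3)

A = (27/4, 5)
B = (-9, 3)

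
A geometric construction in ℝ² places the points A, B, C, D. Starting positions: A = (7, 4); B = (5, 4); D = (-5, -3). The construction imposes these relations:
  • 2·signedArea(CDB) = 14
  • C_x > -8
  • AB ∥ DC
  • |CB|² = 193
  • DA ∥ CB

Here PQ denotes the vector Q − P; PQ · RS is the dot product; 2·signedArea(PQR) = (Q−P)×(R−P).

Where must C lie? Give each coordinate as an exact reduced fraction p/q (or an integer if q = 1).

1. C_x = -7  [DA ∥ CB ∩ AB ∥ DC]
2. C_y = -3  [DA ∥ CB ∩ AB ∥ DC]
   → C = (-7, -3)

C = (-7, -3)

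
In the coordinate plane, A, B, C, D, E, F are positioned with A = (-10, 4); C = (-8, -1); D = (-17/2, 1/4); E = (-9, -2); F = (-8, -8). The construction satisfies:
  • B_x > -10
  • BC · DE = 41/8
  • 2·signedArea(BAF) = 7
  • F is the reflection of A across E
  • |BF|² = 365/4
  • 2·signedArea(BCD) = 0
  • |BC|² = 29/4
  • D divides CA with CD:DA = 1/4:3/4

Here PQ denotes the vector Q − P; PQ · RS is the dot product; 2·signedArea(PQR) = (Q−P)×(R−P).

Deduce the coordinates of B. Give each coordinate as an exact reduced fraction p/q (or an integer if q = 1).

1. B_x = -9  [2·signedArea(BCD) = 0 ∩ 2·signedArea(BAF) = 7]
2. B_y = 3/2  [2·signedArea(BCD) = 0 ∩ 2·signedArea(BAF) = 7]
   → B = (-9, 3/2)

B = (-9, 3/2)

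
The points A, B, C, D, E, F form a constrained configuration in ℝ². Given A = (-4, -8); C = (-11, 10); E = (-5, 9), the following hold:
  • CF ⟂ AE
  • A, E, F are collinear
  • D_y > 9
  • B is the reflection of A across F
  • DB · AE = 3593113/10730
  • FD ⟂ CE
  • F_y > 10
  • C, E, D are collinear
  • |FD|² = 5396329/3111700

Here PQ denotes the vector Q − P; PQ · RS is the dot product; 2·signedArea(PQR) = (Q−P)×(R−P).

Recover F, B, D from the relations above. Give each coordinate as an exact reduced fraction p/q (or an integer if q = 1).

1. F_x = -1473/290  [A, E, F are collinear ∩ CF ⟂ AE]
2. F_y = 3001/290  [A, E, F are collinear ∩ CF ⟂ AE]
   → F = (-1473/290, 3001/290)
3. B_x = -893/145  [B is the reflection of A across F]
4. B_y = 4161/145  [B is the reflection of A across F]
   → B = (-893/145, 4161/145)
5. D_x = -28412/5365  [C, E, D are collinear ∩ FD ⟂ CE]
6. D_y = 97099/10730  [C, E, D are collinear ∩ FD ⟂ CE]
   → D = (-28412/5365, 97099/10730)

B = (-893/145, 4161/145)
D = (-28412/5365, 97099/10730)
F = (-1473/290, 3001/290)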